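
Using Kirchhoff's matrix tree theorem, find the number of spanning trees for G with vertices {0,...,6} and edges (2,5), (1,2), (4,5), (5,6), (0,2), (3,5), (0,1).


By Kirchhoff's matrix tree theorem, the number of spanning trees equals
the determinant of any cofactor of the Laplacian matrix L.
G has 7 vertices and 7 edges.
Computing the (6 x 6) cofactor determinant gives 3.

3


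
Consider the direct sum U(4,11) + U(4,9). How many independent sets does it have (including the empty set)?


For a direct sum, |I(M1+M2)| = |I(M1)| * |I(M2)|.
|I(U(4,11))| = sum C(11,k) for k=0..4 = 562.
|I(U(4,9))| = sum C(9,k) for k=0..4 = 256.
Total = 562 * 256 = 143872.

143872


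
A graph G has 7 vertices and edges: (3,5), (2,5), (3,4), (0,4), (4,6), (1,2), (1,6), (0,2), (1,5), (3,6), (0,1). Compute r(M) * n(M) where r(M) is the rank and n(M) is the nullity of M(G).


r(M) = |V| - c = 7 - 1 = 6.
nullity = |E| - r(M) = 11 - 6 = 5.
Product = 6 * 5 = 30.

30


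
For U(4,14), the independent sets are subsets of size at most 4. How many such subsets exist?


Independent sets of U(4,14) are all subsets of size <= 4.
Count = (14 choose 0) + (14 choose 1) + (14 choose 2) + (14 choose 3) + (14 choose 4)
     = 1 + 14 + 91 + 364 + 1001
     = 1471.

1471


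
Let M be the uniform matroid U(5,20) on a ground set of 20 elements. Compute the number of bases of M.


Bases of U(5,20) are all 5-element subsets of the 20-element ground set.
Number of bases = C(20,5).
C(20,5) = 15504.

15504


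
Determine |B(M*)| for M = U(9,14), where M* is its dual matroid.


The dual of U(r,n) is U(n-r, n) = U(5,14).
Bases of U(5,14) are all (5)-element subsets.
|B(M*)| = C(14,5) = 14! / (5! * 9!) = 2002.

2002


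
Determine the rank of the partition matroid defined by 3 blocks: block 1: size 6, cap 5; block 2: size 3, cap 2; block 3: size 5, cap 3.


Rank of a partition matroid = sum of min(|Si|, ci) for each block.
= min(6,5) + min(3,2) + min(5,3)
= 5 + 2 + 3
= 10.

10


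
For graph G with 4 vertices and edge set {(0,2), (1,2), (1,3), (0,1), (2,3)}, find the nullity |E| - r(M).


Cycle rank (nullity) = |E| - r(M) = |E| - (|V| - c).
|E| = 5, |V| = 4, c = 1.
Nullity = 5 - (4 - 1) = 5 - 3 = 2.

2


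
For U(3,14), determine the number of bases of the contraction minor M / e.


Contracting e from U(3,14) gives U(2,13).
Bases of U(2,13) = (13 choose 2) = 78.

78


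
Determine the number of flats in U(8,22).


Flats of U(8,22): every subset of size < 8 is a flat, plus E itself.
Count = C(22,0) + C(22,1) + C(22,2) + C(22,3) + C(22,4) + C(22,5) + C(22,6) + C(22,7) + 1
     = 1 + 22 + 231 + 1540 + 7315 + 26334 + 74613 + 170544 + 1
     = 280601.

280601


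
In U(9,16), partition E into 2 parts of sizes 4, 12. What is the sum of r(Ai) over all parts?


r(Ai) = min(|Ai|, 9) for each part.
Sum = min(4,9) + min(12,9)
    = 4 + 9
    = 13.

13


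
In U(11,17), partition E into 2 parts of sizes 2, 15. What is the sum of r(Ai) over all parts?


r(Ai) = min(|Ai|, 11) for each part.
Sum = min(2,11) + min(15,11)
    = 2 + 11
    = 13.

13


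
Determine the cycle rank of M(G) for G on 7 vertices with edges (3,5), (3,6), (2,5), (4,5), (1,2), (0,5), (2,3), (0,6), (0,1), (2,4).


Cycle rank (nullity) = |E| - r(M) = |E| - (|V| - c).
|E| = 10, |V| = 7, c = 1.
Nullity = 10 - (7 - 1) = 10 - 6 = 4.

4


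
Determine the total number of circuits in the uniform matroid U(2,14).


In U(2,14), circuits are the (3)-element subsets.
Any set of 3 elements is dependent, and removing any one element gives
an independent set of size 2, so it is a minimal dependent set.
Number of circuits = (14 choose 3) = 364.

364


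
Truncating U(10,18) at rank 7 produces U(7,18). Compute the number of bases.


Truncating U(10,18) to rank 7 gives U(7,18).
Bases of U(7,18) are all 7-element subsets of 18 elements.
Number of bases = C(18,7) = 31824.

31824


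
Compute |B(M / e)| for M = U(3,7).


Contracting e from U(3,7) gives U(2,6).
Bases of U(2,6) = C(6,2) = (6 * 5) / (1 * 2) = 15.

15


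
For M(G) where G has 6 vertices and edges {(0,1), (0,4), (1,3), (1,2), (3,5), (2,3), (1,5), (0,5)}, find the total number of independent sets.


An independent set in a graphic matroid is an acyclic edge subset.
G has 6 vertices and 8 edges.
Enumerate all 2^8 = 256 subsets, checking for acyclicity.
Total independent sets = 164.

164


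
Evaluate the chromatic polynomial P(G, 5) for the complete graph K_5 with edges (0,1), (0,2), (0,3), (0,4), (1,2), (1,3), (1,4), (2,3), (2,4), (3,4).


P(K_5, k) = k(k-1)(k-2)...(k-4).
P(5) = (5) * (4) * (3) * (2) * (1) = 120.

120


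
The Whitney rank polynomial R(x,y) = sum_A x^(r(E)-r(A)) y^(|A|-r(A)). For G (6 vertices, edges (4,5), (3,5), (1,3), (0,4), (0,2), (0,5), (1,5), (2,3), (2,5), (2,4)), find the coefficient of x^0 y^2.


R(x,y) = sum over A in 2^E of x^(r(E)-r(A)) * y^(|A|-r(A)).
G has 6 vertices, 10 edges. r(E) = 5.
Enumerate all 2^10 = 1024 subsets.
Count subsets with r(E)-r(A)=0 and |A|-r(A)=2: 108.

108


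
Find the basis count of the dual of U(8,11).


The dual of U(r,n) is U(n-r, n) = U(3,11).
Bases of U(3,11) are all (3)-element subsets.
|B(M*)| = C(11,3) = 11! / (3! * 8!) = 165.

165


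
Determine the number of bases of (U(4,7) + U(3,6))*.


(M1+M2)* = M1* + M2*.
M1* = U(3,7), bases: C(7,3) = 35.
M2* = U(3,6), bases: C(6,3) = 20.
|B(M*)| = 35 * 20 = 700.

700


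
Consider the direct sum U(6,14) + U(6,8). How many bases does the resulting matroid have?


Bases of a direct sum M1 + M2: |B| = |B(M1)| * |B(M2)|.
|B(U(6,14))| = C(14,6) = 3003.
|B(U(6,8))| = C(8,6) = 28.
Total bases = 3003 * 28 = 84084.

84084


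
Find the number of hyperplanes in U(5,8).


Hyperplanes of U(5,8) are flats of rank 4.
In a uniform matroid, these are exactly the (4)-element subsets.
Count = C(8,4) = (8 * 7 * 6 * 5) / (1 * 2 * 3 * 4) = 70.

70


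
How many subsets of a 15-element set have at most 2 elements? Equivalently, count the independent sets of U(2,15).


Independent sets of U(2,15) are all subsets of size <= 2.
Count = C(15,0) + C(15,1) + C(15,2)
     = 1 + 15 + 105
     = 121.

121


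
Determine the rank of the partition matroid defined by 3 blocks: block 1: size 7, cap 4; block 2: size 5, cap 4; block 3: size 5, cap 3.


Rank of a partition matroid = sum of min(|Si|, ci) for each block.
= min(7,4) + min(5,4) + min(5,3)
= 4 + 4 + 3
= 11.

11


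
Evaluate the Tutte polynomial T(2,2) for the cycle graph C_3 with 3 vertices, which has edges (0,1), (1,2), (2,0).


T(C_3; x,y) = x + x^2 + ... + x^(2) + y.
T(2,2) = 2^1 + 2^2 + 2
= 2 + 4 + 2
= 8.

8


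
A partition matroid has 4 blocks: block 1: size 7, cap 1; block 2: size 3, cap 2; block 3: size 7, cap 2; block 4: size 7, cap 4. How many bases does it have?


A basis picks exactly ci elements from block i.
Number of bases = product of C(|Si|, ci).
= C(7,1) * C(3,2) * C(7,2) * C(7,4)
= 7 * 3 * 21 * 35
= 15435.

15435


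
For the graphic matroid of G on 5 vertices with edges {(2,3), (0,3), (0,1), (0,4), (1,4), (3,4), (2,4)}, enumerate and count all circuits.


A circuit in a graphic matroid = edge set of a simple cycle.
G has 5 vertices and 7 edges.
Enumerating all minimal edge subsets forming cycles...
Total circuits found: 6.

6


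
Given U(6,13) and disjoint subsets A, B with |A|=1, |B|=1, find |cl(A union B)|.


|A union B| = 1 + 1 = 2 (disjoint).
In U(6,13), cl(S) = S if |S| < 6, else cl(S) = E.
Since 2 < 6, cl(A union B) = A union B.
|cl(A union B)| = 2.

2


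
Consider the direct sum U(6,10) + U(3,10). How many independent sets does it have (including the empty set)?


For a direct sum, |I(M1+M2)| = |I(M1)| * |I(M2)|.
|I(U(6,10))| = sum C(10,k) for k=0..6 = 848.
|I(U(3,10))| = sum C(10,k) for k=0..3 = 176.
Total = 848 * 176 = 149248.

149248


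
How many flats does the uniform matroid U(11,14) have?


Flats of U(11,14): every subset of size < 11 is a flat, plus E itself.
Count = C(14,0) + C(14,1) + C(14,2) + C(14,3) + C(14,4) + C(14,5) + C(14,6) + C(14,7) + C(14,8) + C(14,9) + C(14,10) + 1
     = 1 + 14 + 91 + 364 + 1001 + 2002 + 3003 + 3432 + 3003 + 2002 + 1001 + 1
     = 15915.

15915


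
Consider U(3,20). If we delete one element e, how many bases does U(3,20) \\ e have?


Deleting e from U(3,20) gives U(3,19) since n > r.
Bases of U(3,19) = (19 choose 3) = 969.

969


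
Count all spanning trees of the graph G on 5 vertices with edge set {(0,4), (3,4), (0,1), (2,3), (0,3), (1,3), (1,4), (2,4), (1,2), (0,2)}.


By Kirchhoff's matrix tree theorem, the number of spanning trees equals
the determinant of any cofactor of the Laplacian matrix L.
G has 5 vertices and 10 edges.
Computing the (4 x 4) cofactor determinant gives 125.

125


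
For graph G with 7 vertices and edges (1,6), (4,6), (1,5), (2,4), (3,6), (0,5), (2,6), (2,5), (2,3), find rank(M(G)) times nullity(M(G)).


r(M) = |V| - c = 7 - 1 = 6.
nullity = |E| - r(M) = 9 - 6 = 3.
Product = 6 * 3 = 18.

18


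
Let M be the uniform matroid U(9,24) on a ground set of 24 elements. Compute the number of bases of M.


Bases of U(9,24) are all 9-element subsets of the 24-element ground set.
Number of bases = C(24,9).
(24 choose 9) = 1307504.

1307504


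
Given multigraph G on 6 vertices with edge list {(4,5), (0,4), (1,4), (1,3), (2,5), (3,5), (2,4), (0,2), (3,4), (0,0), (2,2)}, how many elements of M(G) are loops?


In a graphic matroid, a loop is a self-loop edge (u,u) with rank 0.
Examining all 11 edges for self-loops...
Self-loops found: (0,0), (2,2)
Number of loops = 2.

2


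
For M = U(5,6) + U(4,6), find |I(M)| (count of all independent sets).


For a direct sum, |I(M1+M2)| = |I(M1)| * |I(M2)|.
|I(U(5,6))| = sum C(6,k) for k=0..5 = 63.
|I(U(4,6))| = sum C(6,k) for k=0..4 = 57.
Total = 63 * 57 = 3591.

3591


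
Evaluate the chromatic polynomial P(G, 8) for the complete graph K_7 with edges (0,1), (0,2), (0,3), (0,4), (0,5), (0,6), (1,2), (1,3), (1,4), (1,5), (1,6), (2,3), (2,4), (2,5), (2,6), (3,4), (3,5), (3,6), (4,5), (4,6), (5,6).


P(K_7, k) = k(k-1)(k-2)...(k-6).
P(8) = (8) * (7) * (6) * (5) * (4) * (3) * (2) = 40320.

40320


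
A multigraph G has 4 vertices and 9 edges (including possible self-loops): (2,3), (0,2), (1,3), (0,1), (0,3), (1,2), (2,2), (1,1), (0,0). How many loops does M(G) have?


In a graphic matroid, a loop is a self-loop edge (u,u) with rank 0.
Examining all 9 edges for self-loops...
Self-loops found: (2,2), (1,1), (0,0)
Number of loops = 3.

3


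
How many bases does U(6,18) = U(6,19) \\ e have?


Deleting e from U(6,19) gives U(6,18) since n > r.
Bases of U(6,18) = C(18,6) = 18! / (6! * 12!) = 18564.

18564


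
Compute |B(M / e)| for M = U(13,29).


Contracting e from U(13,29) gives U(12,28).
Bases of U(12,28) = C(28,12) = 28! / (12! * 16!) = 30421755.

30421755


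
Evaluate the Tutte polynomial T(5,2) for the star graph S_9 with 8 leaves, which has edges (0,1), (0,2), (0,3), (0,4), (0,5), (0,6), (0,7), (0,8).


A star on 9 vertices is a tree with 8 edges.
T(x,y) = x^(8) for any tree.
T(5,2) = 5^8 = 390625.

390625


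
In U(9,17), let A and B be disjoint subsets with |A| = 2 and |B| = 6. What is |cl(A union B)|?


|A union B| = 2 + 6 = 8 (disjoint).
In U(9,17), cl(S) = S if |S| < 9, else cl(S) = E.
Since 8 < 9, cl(A union B) = A union B.
|cl(A union B)| = 8.

8


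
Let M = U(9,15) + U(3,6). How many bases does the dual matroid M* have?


(M1+M2)* = M1* + M2*.
M1* = U(6,15), bases: C(15,6) = 5005.
M2* = U(3,6), bases: C(6,3) = 20.
|B(M*)| = 5005 * 20 = 100100.

100100


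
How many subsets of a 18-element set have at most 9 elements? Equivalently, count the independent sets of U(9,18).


Independent sets of U(9,18) are all subsets of size <= 9.
Count = C(18,0) + C(18,1) + C(18,2) + C(18,3) + C(18,4) + C(18,5) + C(18,6) + C(18,7) + C(18,8) + C(18,9)
     = 1 + 18 + 153 + 816 + 3060 + 8568 + 18564 + 31824 + 43758 + 48620
     = 155382.

155382


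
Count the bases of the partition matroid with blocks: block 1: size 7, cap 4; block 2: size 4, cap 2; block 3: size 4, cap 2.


A basis picks exactly ci elements from block i.
Number of bases = product of C(|Si|, ci).
= C(7,4) * C(4,2) * C(4,2)
= 35 * 6 * 6
= 1260.

1260


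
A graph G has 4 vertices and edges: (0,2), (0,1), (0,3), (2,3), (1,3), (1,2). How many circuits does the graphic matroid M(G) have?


A circuit in a graphic matroid = edge set of a simple cycle.
G has 4 vertices and 6 edges.
Enumerating all minimal edge subsets forming cycles...
Total circuits found: 7.

7


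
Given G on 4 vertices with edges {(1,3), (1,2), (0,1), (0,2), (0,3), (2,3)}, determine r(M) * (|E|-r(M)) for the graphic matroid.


r(M) = |V| - c = 4 - 1 = 3.
nullity = |E| - r(M) = 6 - 3 = 3.
Product = 3 * 3 = 9.

9


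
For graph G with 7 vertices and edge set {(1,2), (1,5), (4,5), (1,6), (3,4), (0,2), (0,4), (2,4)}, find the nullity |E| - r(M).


Cycle rank (nullity) = |E| - r(M) = |E| - (|V| - c).
|E| = 8, |V| = 7, c = 1.
Nullity = 8 - (7 - 1) = 8 - 6 = 2.

2


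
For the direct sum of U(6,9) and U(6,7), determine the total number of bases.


Bases of a direct sum M1 + M2: |B| = |B(M1)| * |B(M2)|.
|B(U(6,9))| = C(9,6) = 84.
|B(U(6,7))| = C(7,6) = 7.
Total bases = 84 * 7 = 588.

588


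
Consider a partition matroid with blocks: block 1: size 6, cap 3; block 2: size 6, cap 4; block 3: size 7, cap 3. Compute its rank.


Rank of a partition matroid = sum of min(|Si|, ci) for each block.
= min(6,3) + min(6,4) + min(7,3)
= 3 + 4 + 3
= 10.

10


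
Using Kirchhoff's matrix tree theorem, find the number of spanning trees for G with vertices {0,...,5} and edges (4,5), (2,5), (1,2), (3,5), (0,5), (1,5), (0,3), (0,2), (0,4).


By Kirchhoff's matrix tree theorem, the number of spanning trees equals
the determinant of any cofactor of the Laplacian matrix L.
G has 6 vertices and 9 edges.
Computing the (5 x 5) cofactor determinant gives 52.

52


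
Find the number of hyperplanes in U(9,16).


Hyperplanes of U(9,16) are flats of rank 8.
In a uniform matroid, these are exactly the (8)-element subsets.
Count = C(16,8) = 12870.

12870


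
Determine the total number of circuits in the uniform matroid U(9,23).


In U(9,23), circuits are the (10)-element subsets.
Any set of 10 elements is dependent, and removing any one element gives
an independent set of size 9, so it is a minimal dependent set.
Number of circuits = (23 choose 10) = 1144066.

1144066


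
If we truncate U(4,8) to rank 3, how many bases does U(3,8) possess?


Truncating U(4,8) to rank 3 gives U(3,8).
Bases of U(3,8) are all 3-element subsets of 8 elements.
Number of bases = (8 choose 3) = 56.

56


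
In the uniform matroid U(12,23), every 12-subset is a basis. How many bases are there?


Bases of U(12,23) are all 12-element subsets of the 23-element ground set.
Number of bases = C(23,12).
C(23,12) = 1352078.

1352078


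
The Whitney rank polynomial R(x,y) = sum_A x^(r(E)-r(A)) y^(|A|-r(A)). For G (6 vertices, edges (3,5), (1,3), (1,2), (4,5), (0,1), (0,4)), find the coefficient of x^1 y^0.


R(x,y) = sum over A in 2^E of x^(r(E)-r(A)) * y^(|A|-r(A)).
G has 6 vertices, 6 edges. r(E) = 5.
Enumerate all 2^6 = 64 subsets.
Count subsets with r(E)-r(A)=1 and |A|-r(A)=0: 15.

15


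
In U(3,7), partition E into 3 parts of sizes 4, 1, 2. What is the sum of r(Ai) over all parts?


r(Ai) = min(|Ai|, 3) for each part.
Sum = min(4,3) + min(1,3) + min(2,3)
    = 3 + 1 + 2
    = 6.

6


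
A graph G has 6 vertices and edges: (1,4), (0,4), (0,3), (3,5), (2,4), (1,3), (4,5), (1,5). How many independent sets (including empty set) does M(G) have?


An independent set in a graphic matroid is an acyclic edge subset.
G has 6 vertices and 8 edges.
Enumerate all 2^8 = 256 subsets, checking for acyclicity.
Total independent sets = 172.

172


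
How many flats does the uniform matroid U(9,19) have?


Flats of U(9,19): every subset of size < 9 is a flat, plus E itself.
Count = C(19,0) + C(19,1) + C(19,2) + C(19,3) + C(19,4) + C(19,5) + C(19,6) + C(19,7) + C(19,8) + 1
     = 1 + 19 + 171 + 969 + 3876 + 11628 + 27132 + 50388 + 75582 + 1
     = 169767.

169767


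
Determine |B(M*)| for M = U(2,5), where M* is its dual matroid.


The dual of U(r,n) is U(n-r, n) = U(3,5).
Bases of U(3,5) are all (3)-element subsets.
|B(M*)| = C(5,3) = 5! / (3! * 2!) = 10.

10


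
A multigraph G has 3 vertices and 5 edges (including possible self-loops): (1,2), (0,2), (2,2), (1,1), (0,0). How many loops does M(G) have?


In a graphic matroid, a loop is a self-loop edge (u,u) with rank 0.
Examining all 5 edges for self-loops...
Self-loops found: (2,2), (1,1), (0,0)
Number of loops = 3.

3


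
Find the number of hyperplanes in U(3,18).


Hyperplanes of U(3,18) are flats of rank 2.
In a uniform matroid, these are exactly the (2)-element subsets.
Count = (18 choose 2) = 153.

153


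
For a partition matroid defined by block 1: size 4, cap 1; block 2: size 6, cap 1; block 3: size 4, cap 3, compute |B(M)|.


A basis picks exactly ci elements from block i.
Number of bases = product of C(|Si|, ci).
= C(4,1) * C(6,1) * C(4,3)
= 4 * 6 * 4
= 96.

96


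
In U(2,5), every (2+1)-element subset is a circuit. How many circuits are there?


In U(2,5), circuits are the (3)-element subsets.
Any set of 3 elements is dependent, and removing any one element gives
an independent set of size 2, so it is a minimal dependent set.
Number of circuits = C(5,3) = (5 * 4 * 3) / (1 * 2 * 3) = 10.

10


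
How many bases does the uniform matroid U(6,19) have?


Bases of U(6,19) are all 6-element subsets of the 19-element ground set.
Number of bases = C(19,6).
(19 choose 6) = 27132.

27132


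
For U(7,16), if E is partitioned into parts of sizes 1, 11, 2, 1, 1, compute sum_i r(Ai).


r(Ai) = min(|Ai|, 7) for each part.
Sum = min(1,7) + min(11,7) + min(2,7) + min(1,7) + min(1,7)
    = 1 + 7 + 2 + 1 + 1
    = 12.

12


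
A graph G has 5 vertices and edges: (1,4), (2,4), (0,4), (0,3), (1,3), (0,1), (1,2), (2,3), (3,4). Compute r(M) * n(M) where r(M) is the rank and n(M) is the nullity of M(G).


r(M) = |V| - c = 5 - 1 = 4.
nullity = |E| - r(M) = 9 - 4 = 5.
Product = 4 * 5 = 20.

20


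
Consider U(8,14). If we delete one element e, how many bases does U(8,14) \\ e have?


Deleting e from U(8,14) gives U(8,13) since n > r.
Bases of U(8,13) = C(13,8) = 13! / (8! * 5!) = 1287.

1287


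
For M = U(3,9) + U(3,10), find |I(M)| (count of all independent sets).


For a direct sum, |I(M1+M2)| = |I(M1)| * |I(M2)|.
|I(U(3,9))| = sum C(9,k) for k=0..3 = 130.
|I(U(3,10))| = sum C(10,k) for k=0..3 = 176.
Total = 130 * 176 = 22880.

22880


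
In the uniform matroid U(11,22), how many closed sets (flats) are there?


Flats of U(11,22): every subset of size < 11 is a flat, plus E itself.
Count = (22 choose 0) + (22 choose 1) + (22 choose 2) + (22 choose 3) + (22 choose 4) + (22 choose 5) + (22 choose 6) + (22 choose 7) + (22 choose 8) + (22 choose 9) + (22 choose 10) + 1
     = 1 + 22 + 231 + 1540 + 7315 + 26334 + 74613 + 170544 + 319770 + 497420 + 646646 + 1
     = 1744437.

1744437


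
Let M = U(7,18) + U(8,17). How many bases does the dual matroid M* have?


(M1+M2)* = M1* + M2*.
M1* = U(11,18), bases: C(18,11) = 31824.
M2* = U(9,17), bases: C(17,9) = 24310.
|B(M*)| = 31824 * 24310 = 773641440.

773641440


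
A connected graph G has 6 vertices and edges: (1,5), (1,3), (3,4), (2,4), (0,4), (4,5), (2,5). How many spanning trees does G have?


By Kirchhoff's matrix tree theorem, the number of spanning trees equals
the determinant of any cofactor of the Laplacian matrix L.
G has 6 vertices and 7 edges.
Computing the (5 x 5) cofactor determinant gives 11.

11


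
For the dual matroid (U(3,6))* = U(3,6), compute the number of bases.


The dual of U(r,n) is U(n-r, n) = U(3,6).
Bases of U(3,6) are all (3)-element subsets.
|B(M*)| = (6 choose 3) = 20.

20


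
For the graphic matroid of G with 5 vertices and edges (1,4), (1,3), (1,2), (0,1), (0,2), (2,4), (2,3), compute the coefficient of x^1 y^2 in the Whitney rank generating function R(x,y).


R(x,y) = sum over A in 2^E of x^(r(E)-r(A)) * y^(|A|-r(A)).
G has 5 vertices, 7 edges. r(E) = 4.
Enumerate all 2^7 = 128 subsets.
Count subsets with r(E)-r(A)=1 and |A|-r(A)=2: 3.

3


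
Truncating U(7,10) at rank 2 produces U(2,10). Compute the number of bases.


Truncating U(7,10) to rank 2 gives U(2,10).
Bases of U(2,10) are all 2-element subsets of 10 elements.
Number of bases = C(10,2) = (10 * 9) / (1 * 2) = 45.

45


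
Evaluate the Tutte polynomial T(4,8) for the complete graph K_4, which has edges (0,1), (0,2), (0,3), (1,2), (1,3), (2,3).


T(K_4; x,y) = x^3 + 3x^2 + 4xy + 2x + y^3 + 3y^2 + 2y.
Substituting x=4, y=8:
= 64 + 48 + 128 + 8 + 512 + 192 + 16
= 968.

968


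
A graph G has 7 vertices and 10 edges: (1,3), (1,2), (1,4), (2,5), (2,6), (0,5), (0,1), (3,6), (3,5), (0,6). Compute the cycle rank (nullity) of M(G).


Cycle rank (nullity) = |E| - r(M) = |E| - (|V| - c).
|E| = 10, |V| = 7, c = 1.
Nullity = 10 - (7 - 1) = 10 - 6 = 4.

4


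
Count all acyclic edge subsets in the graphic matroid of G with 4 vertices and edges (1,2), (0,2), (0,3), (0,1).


An independent set in a graphic matroid is an acyclic edge subset.
G has 4 vertices and 4 edges.
Enumerate all 2^4 = 16 subsets, checking for acyclicity.
Total independent sets = 14.

14


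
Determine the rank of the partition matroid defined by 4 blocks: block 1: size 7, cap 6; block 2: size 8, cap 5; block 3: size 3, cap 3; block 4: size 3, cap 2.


Rank of a partition matroid = sum of min(|Si|, ci) for each block.
= min(7,6) + min(8,5) + min(3,3) + min(3,2)
= 6 + 5 + 3 + 2
= 16.

16


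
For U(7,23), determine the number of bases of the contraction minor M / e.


Contracting e from U(7,23) gives U(6,22).
Bases of U(6,22) = C(22,6) = 74613.

74613


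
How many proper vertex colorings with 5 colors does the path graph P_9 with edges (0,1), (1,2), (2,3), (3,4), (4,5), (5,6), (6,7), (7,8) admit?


P(P_9, k) = k * (k-1)^(8).
P(5) = 5 * 4^8 = 5 * 65536 = 327680.

327680


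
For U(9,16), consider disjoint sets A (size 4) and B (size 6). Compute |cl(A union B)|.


|A union B| = 4 + 6 = 10 (disjoint).
In U(9,16), cl(S) = S if |S| < 9, else cl(S) = E.
Since 10 >= 9, cl(A union B) = E.
|cl(A union B)| = 16.

16


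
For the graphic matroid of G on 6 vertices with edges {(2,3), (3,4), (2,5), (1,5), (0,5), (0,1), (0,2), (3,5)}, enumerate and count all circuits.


A circuit in a graphic matroid = edge set of a simple cycle.
G has 6 vertices and 8 edges.
Enumerating all minimal edge subsets forming cycles...
Total circuits found: 6.

6


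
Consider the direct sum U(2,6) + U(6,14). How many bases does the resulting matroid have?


Bases of a direct sum M1 + M2: |B| = |B(M1)| * |B(M2)|.
|B(U(2,6))| = C(6,2) = 15.
|B(U(6,14))| = C(14,6) = 3003.
Total bases = 15 * 3003 = 45045.

45045


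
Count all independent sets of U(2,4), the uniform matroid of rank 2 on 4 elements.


Independent sets of U(2,4) are all subsets of size <= 2.
Count = (4 choose 0) + (4 choose 1) + (4 choose 2)
     = 1 + 4 + 6
     = 11.

11


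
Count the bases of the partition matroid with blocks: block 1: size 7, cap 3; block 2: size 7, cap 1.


A basis picks exactly ci elements from block i.
Number of bases = product of C(|Si|, ci).
= C(7,3) * C(7,1)
= 35 * 7
= 245.

245


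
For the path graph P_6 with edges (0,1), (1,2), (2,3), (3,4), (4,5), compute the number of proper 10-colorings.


P(P_6, k) = k * (k-1)^(5).
P(10) = 10 * 9^5 = 10 * 59049 = 590490.

590490


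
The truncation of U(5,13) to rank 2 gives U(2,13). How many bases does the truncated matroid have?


Truncating U(5,13) to rank 2 gives U(2,13).
Bases of U(2,13) are all 2-element subsets of 13 elements.
Number of bases = C(13,2) = 13! / (2! * 11!) = 78.

78


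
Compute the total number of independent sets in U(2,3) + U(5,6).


For a direct sum, |I(M1+M2)| = |I(M1)| * |I(M2)|.
|I(U(2,3))| = sum C(3,k) for k=0..2 = 7.
|I(U(5,6))| = sum C(6,k) for k=0..5 = 63.
Total = 7 * 63 = 441.

441


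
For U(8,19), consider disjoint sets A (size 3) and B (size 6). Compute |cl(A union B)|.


|A union B| = 3 + 6 = 9 (disjoint).
In U(8,19), cl(S) = S if |S| < 8, else cl(S) = E.
Since 9 >= 8, cl(A union B) = E.
|cl(A union B)| = 19.

19


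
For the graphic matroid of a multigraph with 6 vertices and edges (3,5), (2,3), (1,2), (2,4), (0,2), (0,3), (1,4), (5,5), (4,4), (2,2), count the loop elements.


In a graphic matroid, a loop is a self-loop edge (u,u) with rank 0.
Examining all 10 edges for self-loops...
Self-loops found: (5,5), (4,4), (2,2)
Number of loops = 3.

3


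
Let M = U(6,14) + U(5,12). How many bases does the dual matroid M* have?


(M1+M2)* = M1* + M2*.
M1* = U(8,14), bases: C(14,8) = 3003.
M2* = U(7,12), bases: C(12,7) = 792.
|B(M*)| = 3003 * 792 = 2378376.

2378376


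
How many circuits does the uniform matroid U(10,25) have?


In U(10,25), circuits are the (11)-element subsets.
Any set of 11 elements is dependent, and removing any one element gives
an independent set of size 10, so it is a minimal dependent set.
Number of circuits = (25 choose 11) = 4457400.

4457400


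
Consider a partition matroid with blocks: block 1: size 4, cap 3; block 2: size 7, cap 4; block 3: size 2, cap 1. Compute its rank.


Rank of a partition matroid = sum of min(|Si|, ci) for each block.
= min(4,3) + min(7,4) + min(2,1)
= 3 + 4 + 1
= 8.

8


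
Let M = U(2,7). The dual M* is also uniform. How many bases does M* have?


The dual of U(r,n) is U(n-r, n) = U(5,7).
Bases of U(5,7) are all (5)-element subsets.
|B(M*)| = C(7,5) = 21.

21


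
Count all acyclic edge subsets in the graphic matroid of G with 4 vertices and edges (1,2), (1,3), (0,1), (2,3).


An independent set in a graphic matroid is an acyclic edge subset.
G has 4 vertices and 4 edges.
Enumerate all 2^4 = 16 subsets, checking for acyclicity.
Total independent sets = 14.

14


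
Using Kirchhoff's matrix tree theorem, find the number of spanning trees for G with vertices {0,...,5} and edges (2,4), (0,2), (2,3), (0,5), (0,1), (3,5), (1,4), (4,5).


By Kirchhoff's matrix tree theorem, the number of spanning trees equals
the determinant of any cofactor of the Laplacian matrix L.
G has 6 vertices and 8 edges.
Computing the (5 x 5) cofactor determinant gives 36.

36


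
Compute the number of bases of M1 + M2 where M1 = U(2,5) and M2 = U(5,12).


Bases of a direct sum M1 + M2: |B| = |B(M1)| * |B(M2)|.
|B(U(2,5))| = C(5,2) = 10.
|B(U(5,12))| = C(12,5) = 792.
Total bases = 10 * 792 = 7920.

7920


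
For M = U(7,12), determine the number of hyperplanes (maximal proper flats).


Hyperplanes of U(7,12) are flats of rank 6.
In a uniform matroid, these are exactly the (6)-element subsets.
Count = C(12,6) = 12! / (6! * 6!) = 924.

924


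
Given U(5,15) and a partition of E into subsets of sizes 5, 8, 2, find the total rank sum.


r(Ai) = min(|Ai|, 5) for each part.
Sum = min(5,5) + min(8,5) + min(2,5)
    = 5 + 5 + 2
    = 12.

12


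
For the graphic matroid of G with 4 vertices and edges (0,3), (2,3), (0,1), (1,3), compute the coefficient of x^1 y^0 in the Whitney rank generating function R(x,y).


R(x,y) = sum over A in 2^E of x^(r(E)-r(A)) * y^(|A|-r(A)).
G has 4 vertices, 4 edges. r(E) = 3.
Enumerate all 2^4 = 16 subsets.
Count subsets with r(E)-r(A)=1 and |A|-r(A)=0: 6.

6


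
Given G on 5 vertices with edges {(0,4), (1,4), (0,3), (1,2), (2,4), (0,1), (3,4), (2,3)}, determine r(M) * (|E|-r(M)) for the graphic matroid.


r(M) = |V| - c = 5 - 1 = 4.
nullity = |E| - r(M) = 8 - 4 = 4.
Product = 4 * 4 = 16.

16


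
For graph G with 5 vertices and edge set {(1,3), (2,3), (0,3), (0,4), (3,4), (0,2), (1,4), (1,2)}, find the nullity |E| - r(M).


Cycle rank (nullity) = |E| - r(M) = |E| - (|V| - c).
|E| = 8, |V| = 5, c = 1.
Nullity = 8 - (5 - 1) = 8 - 4 = 4.

4


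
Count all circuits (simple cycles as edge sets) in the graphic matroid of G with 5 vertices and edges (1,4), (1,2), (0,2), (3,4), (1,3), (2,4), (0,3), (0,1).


A circuit in a graphic matroid = edge set of a simple cycle.
G has 5 vertices and 8 edges.
Enumerating all minimal edge subsets forming cycles...
Total circuits found: 13.

13


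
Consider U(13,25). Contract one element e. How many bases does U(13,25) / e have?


Contracting e from U(13,25) gives U(12,24).
Bases of U(12,24) = C(24,12) = 2704156.

2704156


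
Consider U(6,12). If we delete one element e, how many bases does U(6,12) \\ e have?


Deleting e from U(6,12) gives U(6,11) since n > r.
Bases of U(6,11) = (11 choose 6) = 462.

462


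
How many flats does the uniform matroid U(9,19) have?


Flats of U(9,19): every subset of size < 9 is a flat, plus E itself.
Count = C(19,0) + C(19,1) + C(19,2) + C(19,3) + C(19,4) + C(19,5) + C(19,6) + C(19,7) + C(19,8) + 1
     = 1 + 19 + 171 + 969 + 3876 + 11628 + 27132 + 50388 + 75582 + 1
     = 169767.

169767


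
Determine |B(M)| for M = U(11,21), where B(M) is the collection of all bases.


Bases of U(11,21) are all 11-element subsets of the 21-element ground set.
Number of bases = C(21,11).
C(21,11) = 21! / (11! * 10!) = 352716.

352716


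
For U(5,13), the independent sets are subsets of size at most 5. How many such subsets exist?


Independent sets of U(5,13) are all subsets of size <= 5.
Count = (13 choose 0) + (13 choose 1) + (13 choose 2) + (13 choose 3) + (13 choose 4) + (13 choose 5)
     = 1 + 13 + 78 + 286 + 715 + 1287
     = 2380.

2380


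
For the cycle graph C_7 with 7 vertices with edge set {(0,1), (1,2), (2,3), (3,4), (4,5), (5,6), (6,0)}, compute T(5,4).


T(C_7; x,y) = x + x^2 + ... + x^(6) + y.
T(5,4) = 5^1 + 5^2 + 5^3 + 5^4 + 5^5 + 5^6 + 4
= 5 + 25 + 125 + 625 + 3125 + 15625 + 4
= 19534.

19534


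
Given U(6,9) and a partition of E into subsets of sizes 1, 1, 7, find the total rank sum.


r(Ai) = min(|Ai|, 6) for each part.
Sum = min(1,6) + min(1,6) + min(7,6)
    = 1 + 1 + 6
    = 8.

8


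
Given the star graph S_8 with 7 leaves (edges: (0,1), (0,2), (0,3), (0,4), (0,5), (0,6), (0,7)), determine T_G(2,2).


A star on 8 vertices is a tree with 7 edges.
T(x,y) = x^(7) for any tree.
T(2,2) = 2^7 = 128.

128


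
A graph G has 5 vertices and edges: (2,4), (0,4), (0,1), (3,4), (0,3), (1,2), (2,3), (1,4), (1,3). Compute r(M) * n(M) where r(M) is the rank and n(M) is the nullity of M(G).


r(M) = |V| - c = 5 - 1 = 4.
nullity = |E| - r(M) = 9 - 4 = 5.
Product = 4 * 5 = 20.

20


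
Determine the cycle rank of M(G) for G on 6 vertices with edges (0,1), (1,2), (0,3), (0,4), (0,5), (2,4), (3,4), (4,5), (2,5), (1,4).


Cycle rank (nullity) = |E| - r(M) = |E| - (|V| - c).
|E| = 10, |V| = 6, c = 1.
Nullity = 10 - (6 - 1) = 10 - 5 = 5.

5


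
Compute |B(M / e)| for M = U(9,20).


Contracting e from U(9,20) gives U(8,19).
Bases of U(8,19) = C(19,8) = 19! / (8! * 11!) = 75582.

75582


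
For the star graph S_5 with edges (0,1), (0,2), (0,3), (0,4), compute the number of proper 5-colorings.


P(tree, k) = k * (k-1)^(4) for any tree on 5 vertices.
P(5) = 5 * 4^4 = 5 * 256 = 1280.

1280


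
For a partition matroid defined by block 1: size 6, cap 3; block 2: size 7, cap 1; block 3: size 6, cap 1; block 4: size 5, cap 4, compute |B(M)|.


A basis picks exactly ci elements from block i.
Number of bases = product of C(|Si|, ci).
= C(6,3) * C(7,1) * C(6,1) * C(5,4)
= 20 * 7 * 6 * 5
= 4200.

4200


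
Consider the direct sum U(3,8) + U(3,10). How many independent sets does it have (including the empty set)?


For a direct sum, |I(M1+M2)| = |I(M1)| * |I(M2)|.
|I(U(3,8))| = sum C(8,k) for k=0..3 = 93.
|I(U(3,10))| = sum C(10,k) for k=0..3 = 176.
Total = 93 * 176 = 16368.

16368


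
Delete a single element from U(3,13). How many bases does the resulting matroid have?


Deleting e from U(3,13) gives U(3,12) since n > r.
Bases of U(3,12) = C(12,3) = (12 * 11 * 10) / (1 * 2 * 3) = 220.

220


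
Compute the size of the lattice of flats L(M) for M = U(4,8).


Flats of U(4,8): every subset of size < 4 is a flat, plus E itself.
Count = (8 choose 0) + (8 choose 1) + (8 choose 2) + (8 choose 3) + 1
     = 1 + 8 + 28 + 56 + 1
     = 94.

94


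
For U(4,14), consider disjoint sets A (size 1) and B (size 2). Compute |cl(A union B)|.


|A union B| = 1 + 2 = 3 (disjoint).
In U(4,14), cl(S) = S if |S| < 4, else cl(S) = E.
Since 3 < 4, cl(A union B) = A union B.
|cl(A union B)| = 3.

3


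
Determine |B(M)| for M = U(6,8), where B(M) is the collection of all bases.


Bases of U(6,8) are all 6-element subsets of the 8-element ground set.
Number of bases = C(8,6).
C(8,6) = 28.

28


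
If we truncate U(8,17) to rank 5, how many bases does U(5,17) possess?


Truncating U(8,17) to rank 5 gives U(5,17).
Bases of U(5,17) are all 5-element subsets of 17 elements.
Number of bases = (17 choose 5) = 6188.

6188


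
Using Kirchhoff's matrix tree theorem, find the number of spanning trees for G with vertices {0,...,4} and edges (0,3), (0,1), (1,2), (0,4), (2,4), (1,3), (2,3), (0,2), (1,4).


By Kirchhoff's matrix tree theorem, the number of spanning trees equals
the determinant of any cofactor of the Laplacian matrix L.
G has 5 vertices and 9 edges.
Computing the (4 x 4) cofactor determinant gives 75.

75


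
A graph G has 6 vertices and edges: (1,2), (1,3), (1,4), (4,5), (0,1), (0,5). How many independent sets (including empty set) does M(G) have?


An independent set in a graphic matroid is an acyclic edge subset.
G has 6 vertices and 6 edges.
Enumerate all 2^6 = 64 subsets, checking for acyclicity.
Total independent sets = 60.

60


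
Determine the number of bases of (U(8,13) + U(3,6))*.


(M1+M2)* = M1* + M2*.
M1* = U(5,13), bases: C(13,5) = 1287.
M2* = U(3,6), bases: C(6,3) = 20.
|B(M*)| = 1287 * 20 = 25740.

25740


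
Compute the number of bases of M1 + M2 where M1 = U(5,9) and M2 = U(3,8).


Bases of a direct sum M1 + M2: |B| = |B(M1)| * |B(M2)|.
|B(U(5,9))| = C(9,5) = 126.
|B(U(3,8))| = C(8,3) = 56.
Total bases = 126 * 56 = 7056.

7056


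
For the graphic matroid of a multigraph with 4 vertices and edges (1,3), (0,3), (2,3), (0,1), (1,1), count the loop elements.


In a graphic matroid, a loop is a self-loop edge (u,u) with rank 0.
Examining all 5 edges for self-loops...
Self-loops found: (1,1)
Number of loops = 1.

1


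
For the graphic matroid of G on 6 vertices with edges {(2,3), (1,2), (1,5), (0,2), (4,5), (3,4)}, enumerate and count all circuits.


A circuit in a graphic matroid = edge set of a simple cycle.
G has 6 vertices and 6 edges.
Enumerating all minimal edge subsets forming cycles...
Total circuits found: 1.

1


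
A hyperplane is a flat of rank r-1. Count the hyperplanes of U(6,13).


Hyperplanes of U(6,13) are flats of rank 5.
In a uniform matroid, these are exactly the (5)-element subsets.
Count = (13 choose 5) = 1287.

1287


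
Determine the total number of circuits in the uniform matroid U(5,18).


In U(5,18), circuits are the (6)-element subsets.
Any set of 6 elements is dependent, and removing any one element gives
an independent set of size 5, so it is a minimal dependent set.
Number of circuits = (18 choose 6) = 18564.

18564


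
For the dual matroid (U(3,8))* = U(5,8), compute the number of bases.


The dual of U(r,n) is U(n-r, n) = U(5,8).
Bases of U(5,8) are all (5)-element subsets.
|B(M*)| = C(8,5) = 56.

56


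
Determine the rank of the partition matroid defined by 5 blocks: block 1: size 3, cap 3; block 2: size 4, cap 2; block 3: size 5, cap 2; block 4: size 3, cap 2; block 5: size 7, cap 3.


Rank of a partition matroid = sum of min(|Si|, ci) for each block.
= min(3,3) + min(4,2) + min(5,2) + min(3,2) + min(7,3)
= 3 + 2 + 2 + 2 + 3
= 12.

12


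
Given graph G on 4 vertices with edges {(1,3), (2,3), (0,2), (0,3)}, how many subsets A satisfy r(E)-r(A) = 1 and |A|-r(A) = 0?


R(x,y) = sum over A in 2^E of x^(r(E)-r(A)) * y^(|A|-r(A)).
G has 4 vertices, 4 edges. r(E) = 3.
Enumerate all 2^4 = 16 subsets.
Count subsets with r(E)-r(A)=1 and |A|-r(A)=0: 6.

6


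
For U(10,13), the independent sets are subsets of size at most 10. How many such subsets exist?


Independent sets of U(10,13) are all subsets of size <= 10.
Count = C(13,0) + C(13,1) + C(13,2) + C(13,3) + C(13,4) + C(13,5) + C(13,6) + C(13,7) + C(13,8) + C(13,9) + C(13,10)
     = 1 + 13 + 78 + 286 + 715 + 1287 + 1716 + 1716 + 1287 + 715 + 286
     = 8100.

8100


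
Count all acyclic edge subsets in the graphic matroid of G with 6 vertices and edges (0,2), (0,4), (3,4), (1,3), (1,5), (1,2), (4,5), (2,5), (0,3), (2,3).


An independent set in a graphic matroid is an acyclic edge subset.
G has 6 vertices and 10 edges.
Enumerate all 2^10 = 1024 subsets, checking for acyclicity.
Total independent sets = 478.

478


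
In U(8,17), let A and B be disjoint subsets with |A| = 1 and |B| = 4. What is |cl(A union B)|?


|A union B| = 1 + 4 = 5 (disjoint).
In U(8,17), cl(S) = S if |S| < 8, else cl(S) = E.
Since 5 < 8, cl(A union B) = A union B.
|cl(A union B)| = 5.

5


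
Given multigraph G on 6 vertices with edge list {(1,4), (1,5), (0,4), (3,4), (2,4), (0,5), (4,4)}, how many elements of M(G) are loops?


In a graphic matroid, a loop is a self-loop edge (u,u) with rank 0.
Examining all 7 edges for self-loops...
Self-loops found: (4,4)
Number of loops = 1.

1


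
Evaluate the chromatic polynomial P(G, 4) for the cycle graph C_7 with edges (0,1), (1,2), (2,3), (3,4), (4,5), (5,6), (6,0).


P(C_7, k) = (k-1)^7 + (-1)^7*(k-1).
P(4) = (3)^7 - 3
= 2187 - 3 = 2184.

2184


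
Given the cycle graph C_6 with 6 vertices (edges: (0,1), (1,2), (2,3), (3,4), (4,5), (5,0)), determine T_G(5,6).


T(C_6; x,y) = x + x^2 + ... + x^(5) + y.
T(5,6) = 5^1 + 5^2 + 5^3 + 5^4 + 5^5 + 6
= 5 + 25 + 125 + 625 + 3125 + 6
= 3911.

3911


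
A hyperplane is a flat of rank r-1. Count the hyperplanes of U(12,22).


Hyperplanes of U(12,22) are flats of rank 11.
In a uniform matroid, these are exactly the (11)-element subsets.
Count = (22 choose 11) = 705432.

705432


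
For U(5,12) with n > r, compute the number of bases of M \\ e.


Deleting e from U(5,12) gives U(5,11) since n > r.
Bases of U(5,11) = C(11,5) = 11! / (5! * 6!) = 462.

462


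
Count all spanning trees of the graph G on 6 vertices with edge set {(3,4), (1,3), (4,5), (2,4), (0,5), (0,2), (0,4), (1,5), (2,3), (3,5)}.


By Kirchhoff's matrix tree theorem, the number of spanning trees equals
the determinant of any cofactor of the Laplacian matrix L.
G has 6 vertices and 10 edges.
Computing the (5 x 5) cofactor determinant gives 114.

114


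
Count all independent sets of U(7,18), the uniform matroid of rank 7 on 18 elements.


Independent sets of U(7,18) are all subsets of size <= 7.
Count = C(18,0) + C(18,1) + C(18,2) + C(18,3) + C(18,4) + C(18,5) + C(18,6) + C(18,7)
     = 1 + 18 + 153 + 816 + 3060 + 8568 + 18564 + 31824
     = 63004.

63004


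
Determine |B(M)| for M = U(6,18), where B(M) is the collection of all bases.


Bases of U(6,18) are all 6-element subsets of the 18-element ground set.
Number of bases = C(18,6).
(18 choose 6) = 18564.

18564


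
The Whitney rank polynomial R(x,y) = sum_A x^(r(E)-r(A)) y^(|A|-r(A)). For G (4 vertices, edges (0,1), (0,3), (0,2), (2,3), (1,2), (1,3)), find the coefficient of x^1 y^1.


R(x,y) = sum over A in 2^E of x^(r(E)-r(A)) * y^(|A|-r(A)).
G has 4 vertices, 6 edges. r(E) = 3.
Enumerate all 2^6 = 64 subsets.
Count subsets with r(E)-r(A)=1 and |A|-r(A)=1: 4.

4


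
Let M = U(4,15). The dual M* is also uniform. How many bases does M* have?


The dual of U(r,n) is U(n-r, n) = U(11,15).
Bases of U(11,15) are all (11)-element subsets.
|B(M*)| = C(15,11) = 1365.

1365
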